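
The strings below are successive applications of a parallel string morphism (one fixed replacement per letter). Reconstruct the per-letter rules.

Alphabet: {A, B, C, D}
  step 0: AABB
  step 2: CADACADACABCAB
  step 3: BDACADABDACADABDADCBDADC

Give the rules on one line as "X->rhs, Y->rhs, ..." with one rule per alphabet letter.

A->DA, B->DC, C->B, D->CA

  step 2 ⇒ step 3: CADACADACABCAB ⇒ B·DA·CA·DA·B·DA·CA·DA·B·DA·DC·B·DA·DC
    A ↦ DA
    B ↦ DC
    C ↦ B
    D ↦ CA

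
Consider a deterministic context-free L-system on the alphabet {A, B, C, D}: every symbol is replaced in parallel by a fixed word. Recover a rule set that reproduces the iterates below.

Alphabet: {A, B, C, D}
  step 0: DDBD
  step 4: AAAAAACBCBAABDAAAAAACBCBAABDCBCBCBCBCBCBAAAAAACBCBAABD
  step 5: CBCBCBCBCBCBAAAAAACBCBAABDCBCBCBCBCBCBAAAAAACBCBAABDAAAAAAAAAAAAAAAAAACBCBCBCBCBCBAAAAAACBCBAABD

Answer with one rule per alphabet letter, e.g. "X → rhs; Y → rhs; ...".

  step 4 ⇒ step 5: AAAAAACBCBAABDAAAAAACBCBAABDCBCBCBCBCBCBAAAAAACBCBAABD ⇒ CB·CB·CB·CB·CB·CB·A·AA·A·AA·CB·CB·AA·BD·CB·CB·CB·CB·CB·CB·A·AA·A·AA·CB·CB·AA·BD·A·AA·A·AA·A·AA·A·AA·A·AA·A·AA·CB·CB·CB·CB·CB·CB·A·AA·A·AA·CB·CB·AA·BD
    A ↦ CB
    B ↦ AA
    C ↦ A
    D ↦ BD

A->CB, B->AA, C->A, D->BD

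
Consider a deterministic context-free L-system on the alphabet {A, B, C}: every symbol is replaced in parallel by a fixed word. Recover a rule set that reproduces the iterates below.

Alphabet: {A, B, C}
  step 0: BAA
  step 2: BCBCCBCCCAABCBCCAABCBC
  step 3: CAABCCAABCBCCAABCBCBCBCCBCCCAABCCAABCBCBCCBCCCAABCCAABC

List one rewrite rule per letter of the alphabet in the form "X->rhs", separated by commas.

  step 2 ⇒ step 3: BCBCCBCCCAABCBCCAABCBC ⇒ CAA·BC·CAA·BC·BC·CAA·BC·BC·BC·BCC·BCC·CAA·BC·CAA·BC·BC·BCC·BCC·CAA·BC·CAA·BC
    A ↦ BCC
    B ↦ CAA
    C ↦ BC

A->BCC, B->CAA, C->BC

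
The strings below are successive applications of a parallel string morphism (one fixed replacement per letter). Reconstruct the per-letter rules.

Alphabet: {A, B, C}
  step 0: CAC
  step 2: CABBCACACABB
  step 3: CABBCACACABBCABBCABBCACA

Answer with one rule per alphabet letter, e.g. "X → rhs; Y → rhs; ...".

  step 2 ⇒ step 3: CABBCACACABB ⇒ CA·BB·CA·CA·CA·BB·CA·BB·CA·BB·CA·CA
    A ↦ BB
    B ↦ CA
    C ↦ CA

A->BB, B->CA, C->CA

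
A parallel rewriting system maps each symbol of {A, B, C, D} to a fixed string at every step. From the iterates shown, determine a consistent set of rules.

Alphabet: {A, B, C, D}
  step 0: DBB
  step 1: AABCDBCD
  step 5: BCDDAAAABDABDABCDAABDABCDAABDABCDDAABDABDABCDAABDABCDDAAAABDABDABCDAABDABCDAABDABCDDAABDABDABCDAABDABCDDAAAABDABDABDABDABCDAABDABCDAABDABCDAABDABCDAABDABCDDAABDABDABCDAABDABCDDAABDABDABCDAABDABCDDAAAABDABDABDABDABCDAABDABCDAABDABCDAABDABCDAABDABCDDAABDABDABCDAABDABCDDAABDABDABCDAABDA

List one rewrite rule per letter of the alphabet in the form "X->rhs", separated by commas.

  step 0 ⇒ step 1: DBB ⇒ AA·BCD·BCD
    B ↦ BCD
    D ↦ AA
    A ↦ BDA  (constrained at step 1)
    C ↦ D  (constrained at step 1)

A->BDA, B->BCD, C->D, D->AA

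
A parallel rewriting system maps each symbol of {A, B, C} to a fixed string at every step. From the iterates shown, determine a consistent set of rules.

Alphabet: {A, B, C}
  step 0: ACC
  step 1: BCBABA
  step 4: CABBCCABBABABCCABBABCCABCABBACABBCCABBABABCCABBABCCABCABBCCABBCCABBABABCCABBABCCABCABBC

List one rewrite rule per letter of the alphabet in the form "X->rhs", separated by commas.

A->BC, B->CAB, C->BA

  step 0 ⇒ step 1: ACC ⇒ BC·BA·BA
    A ↦ BC
    C ↦ BA
    B ↦ CAB  (constrained at step 1)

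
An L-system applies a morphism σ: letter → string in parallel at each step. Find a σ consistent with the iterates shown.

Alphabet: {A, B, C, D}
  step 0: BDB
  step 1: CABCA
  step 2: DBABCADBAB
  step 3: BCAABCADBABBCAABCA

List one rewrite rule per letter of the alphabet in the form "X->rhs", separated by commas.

A->AB, B->CA, C->DB, D->B

  step 2 ⇒ step 3: DBABCADBAB ⇒ B·CA·AB·CA·DB·AB·B·CA·AB·CA
    A ↦ AB
    B ↦ CA
    C ↦ DB
    D ↦ B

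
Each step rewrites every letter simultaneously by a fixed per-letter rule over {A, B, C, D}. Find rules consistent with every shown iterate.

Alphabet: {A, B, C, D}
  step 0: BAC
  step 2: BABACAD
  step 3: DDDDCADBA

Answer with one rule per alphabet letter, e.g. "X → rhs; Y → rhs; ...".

A->D, B->D, C->CA, D->BA

  step 2 ⇒ step 3: BABACAD ⇒ D·D·D·D·CA·D·BA
    A ↦ D
    B ↦ D
    C ↦ CA
    D ↦ BA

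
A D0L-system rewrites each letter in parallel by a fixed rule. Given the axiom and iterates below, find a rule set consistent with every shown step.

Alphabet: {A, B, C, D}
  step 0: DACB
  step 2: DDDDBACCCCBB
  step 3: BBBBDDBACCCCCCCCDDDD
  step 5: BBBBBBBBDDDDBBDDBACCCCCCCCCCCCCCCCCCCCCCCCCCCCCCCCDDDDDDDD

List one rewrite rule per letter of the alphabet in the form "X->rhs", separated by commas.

  step 2 ⇒ step 3: DDDDBACCCCBB ⇒ B·B·B·B·DD·BA·CC·CC·CC·CC·DD·DD
    A ↦ BA
    B ↦ DD
    C ↦ CC
    D ↦ B

A->BA, B->DD, C->CC, D->B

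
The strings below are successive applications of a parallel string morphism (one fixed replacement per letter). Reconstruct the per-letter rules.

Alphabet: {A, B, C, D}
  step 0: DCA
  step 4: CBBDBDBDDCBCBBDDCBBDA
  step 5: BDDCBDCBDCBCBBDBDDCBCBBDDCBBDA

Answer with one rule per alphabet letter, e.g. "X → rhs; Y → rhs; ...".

A->BDA, B->D, C->B, D->CB

  step 4 ⇒ step 5: CBBDBDBDDCBCBBDDCBBDA ⇒ B·D·D·CB·D·CB·D·CB·CB·B·D·B·D·D·CB·CB·B·D·D·CB·BDA
    A ↦ BDA
    B ↦ D
    C ↦ B
    D ↦ CB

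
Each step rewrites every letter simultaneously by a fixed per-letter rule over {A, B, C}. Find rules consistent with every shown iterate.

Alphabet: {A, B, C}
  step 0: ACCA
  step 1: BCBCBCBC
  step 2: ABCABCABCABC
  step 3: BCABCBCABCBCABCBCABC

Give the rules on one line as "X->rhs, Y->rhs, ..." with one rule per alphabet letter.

  step 2 ⇒ step 3: ABCABCABCABC ⇒ BC·A·BC·BC·A·BC·BC·A·BC·BC·A·BC
    A ↦ BC
    B ↦ A
    C ↦ BC

A->BC, B->A, C->BC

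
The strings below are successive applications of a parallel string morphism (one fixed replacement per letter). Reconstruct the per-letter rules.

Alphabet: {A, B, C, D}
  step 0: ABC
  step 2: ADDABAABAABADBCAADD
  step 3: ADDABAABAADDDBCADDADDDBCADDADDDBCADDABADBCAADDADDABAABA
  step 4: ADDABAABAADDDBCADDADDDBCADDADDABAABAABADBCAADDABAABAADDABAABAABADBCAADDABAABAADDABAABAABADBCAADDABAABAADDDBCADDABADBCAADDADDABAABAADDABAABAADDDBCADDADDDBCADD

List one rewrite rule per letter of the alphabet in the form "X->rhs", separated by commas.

A->ADD, B->DBC, C->A, D->ABA

  step 3 ⇒ step 4: ADDABAABAADDDBCADDADDDBCADDADDDBCADDABADBCAADDADDABAABA ⇒ ADD·ABA·ABA·ADD·DBC·ADD·ADD·DBC·ADD·ADD·ABA·ABA·ABA·DBC·A·ADD·ABA·ABA·ADD·ABA·ABA·ABA·DBC·A·ADD·ABA·ABA·ADD·ABA·ABA·ABA·DBC·A·ADD·ABA·ABA·ADD·DBC·ADD·ABA·DBC·A·ADD·ADD·ABA·ABA·ADD·ABA·ABA·ADD·DBC·ADD·ADD·DBC·ADD
    A ↦ ADD
    B ↦ DBC
    C ↦ A
    D ↦ ABA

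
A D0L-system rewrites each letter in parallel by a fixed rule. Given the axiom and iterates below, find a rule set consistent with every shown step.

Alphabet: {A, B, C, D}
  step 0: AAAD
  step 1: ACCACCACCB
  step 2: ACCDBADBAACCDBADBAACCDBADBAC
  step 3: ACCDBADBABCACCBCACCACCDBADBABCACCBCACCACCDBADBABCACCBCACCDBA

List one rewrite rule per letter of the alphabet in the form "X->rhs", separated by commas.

A->ACC, B->C, C->DBA, D->B

  step 2 ⇒ step 3: ACCDBADBAACCDBADBAACCDBADBAC ⇒ ACC·DBA·DBA·B·C·ACC·B·C·ACC·ACC·DBA·DBA·B·C·ACC·B·C·ACC·ACC·DBA·DBA·B·C·ACC·B·C·ACC·DBA
    A ↦ ACC
    B ↦ C
    C ↦ DBA
    D ↦ B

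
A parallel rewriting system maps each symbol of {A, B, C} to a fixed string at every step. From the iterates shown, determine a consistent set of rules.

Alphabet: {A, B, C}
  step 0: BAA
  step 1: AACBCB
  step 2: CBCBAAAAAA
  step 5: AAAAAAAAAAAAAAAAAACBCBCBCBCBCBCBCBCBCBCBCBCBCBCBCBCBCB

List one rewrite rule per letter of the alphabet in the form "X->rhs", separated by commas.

A->CB, B->AA, C->A

  step 1 ⇒ step 2: AACBCB ⇒ CB·CB·A·AA·A·AA
    A ↦ CB
    B ↦ AA
    C ↦ A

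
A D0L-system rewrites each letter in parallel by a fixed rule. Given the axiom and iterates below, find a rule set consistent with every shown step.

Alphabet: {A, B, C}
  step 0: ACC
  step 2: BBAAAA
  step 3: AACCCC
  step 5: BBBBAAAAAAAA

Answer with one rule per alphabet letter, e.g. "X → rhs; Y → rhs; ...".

  step 2 ⇒ step 3: BBAAAA ⇒ A·A·C·C·C·C
    A ↦ C
    B ↦ A
    C ↦ BB  (constrained at step 0)

A->C, B->A, C->BB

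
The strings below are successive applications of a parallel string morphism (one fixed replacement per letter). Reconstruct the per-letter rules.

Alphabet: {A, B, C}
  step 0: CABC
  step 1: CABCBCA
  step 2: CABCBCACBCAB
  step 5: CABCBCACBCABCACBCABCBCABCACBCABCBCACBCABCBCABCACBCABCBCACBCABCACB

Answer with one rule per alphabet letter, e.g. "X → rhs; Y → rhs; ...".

A->B, B->CB, C->CA

  step 1 ⇒ step 2: CABCBCA ⇒ CA·B·CB·CA·CB·CA·B
    A ↦ B
    B ↦ CB
    C ↦ CA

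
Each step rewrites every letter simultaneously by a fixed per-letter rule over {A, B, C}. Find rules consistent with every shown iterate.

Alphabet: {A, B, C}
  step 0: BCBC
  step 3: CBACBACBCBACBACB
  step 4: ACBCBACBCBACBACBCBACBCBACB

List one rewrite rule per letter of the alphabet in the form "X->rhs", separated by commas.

A->CB, B->CB, C->A

  step 3 ⇒ step 4: CBACBACBCBACBACB ⇒ A·CB·CB·A·CB·CB·A·CB·A·CB·CB·A·CB·CB·A·CB
    A ↦ CB
    B ↦ CB
    C ↦ A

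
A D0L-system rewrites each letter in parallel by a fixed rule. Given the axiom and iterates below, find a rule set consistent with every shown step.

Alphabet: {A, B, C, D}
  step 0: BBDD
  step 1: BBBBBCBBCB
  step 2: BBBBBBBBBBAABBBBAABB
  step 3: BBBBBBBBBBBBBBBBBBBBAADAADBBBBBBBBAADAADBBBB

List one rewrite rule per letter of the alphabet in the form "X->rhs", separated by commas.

  step 2 ⇒ step 3: BBBBBBBBBBAABBBBAABB ⇒ BB·BB·BB·BB·BB·BB·BB·BB·BB·BB·AAD·AAD·BB·BB·BB·BB·AAD·AAD·BB·BB
    A ↦ AAD
    B ↦ BB
  step 1 ⇒ step 2: BBBBBCBBCB ⇒ BB·BB·BB·BB·BB·AA·BB·BB·AA·BB
    C ↦ AA
  step 0 ⇒ step 1: BBDD ⇒ BB·BB·BCB·BCB
    D ↦ BCB

A->AAD, B->BB, C->AA, D->BCB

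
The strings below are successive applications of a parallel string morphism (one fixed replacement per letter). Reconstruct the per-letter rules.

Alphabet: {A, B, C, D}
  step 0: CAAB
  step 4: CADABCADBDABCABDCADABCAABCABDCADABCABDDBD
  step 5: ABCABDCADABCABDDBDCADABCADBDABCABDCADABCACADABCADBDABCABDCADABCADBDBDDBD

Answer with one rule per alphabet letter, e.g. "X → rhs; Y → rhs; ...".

  step 4 ⇒ step 5: CADABCADBDABCABDCADABCAABCABDCADABCABDDBD ⇒ AB·CA·BD·CA·D·AB·CA·BD·D·BD·CA·D·AB·CA·D·BD·AB·CA·BD·CA·D·AB·CA·CA·D·AB·CA·D·BD·AB·CA·BD·CA·D·AB·CA·D·BD·BD·D·BD
    A ↦ CA
    B ↦ D
    C ↦ AB
    D ↦ BD

A->CA, B->D, C->AB, D->BD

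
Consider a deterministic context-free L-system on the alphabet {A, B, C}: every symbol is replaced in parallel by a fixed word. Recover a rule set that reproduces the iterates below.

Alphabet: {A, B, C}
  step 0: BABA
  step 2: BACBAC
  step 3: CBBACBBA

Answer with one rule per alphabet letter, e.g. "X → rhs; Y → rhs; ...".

A->B, B->C, C->BA

  step 2 ⇒ step 3: BACBAC ⇒ C·B·BA·C·B·BA
    A ↦ B
    B ↦ C
    C ↦ BA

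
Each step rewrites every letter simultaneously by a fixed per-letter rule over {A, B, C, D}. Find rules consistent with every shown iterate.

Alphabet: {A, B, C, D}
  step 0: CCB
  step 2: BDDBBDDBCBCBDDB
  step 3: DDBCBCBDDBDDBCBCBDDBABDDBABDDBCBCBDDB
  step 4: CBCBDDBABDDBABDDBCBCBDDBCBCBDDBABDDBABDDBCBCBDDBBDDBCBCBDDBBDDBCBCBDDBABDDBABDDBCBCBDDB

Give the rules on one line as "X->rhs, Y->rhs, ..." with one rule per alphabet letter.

  step 3 ⇒ step 4: DDBCBCBDDBDDBCBCBDDBABDDBABDDBCBCBDDB ⇒ CB·CB·DDB·AB·DDB·AB·DDB·CB·CB·DDB·CB·CB·DDB·AB·DDB·AB·DDB·CB·CB·DDB·B·DDB·CB·CB·DDB·B·DDB·CB·CB·DDB·AB·DDB·AB·DDB·CB·CB·DDB
    A ↦ B
    B ↦ DDB
    C ↦ AB
    D ↦ CB

A->B, B->DDB, C->AB, D->CB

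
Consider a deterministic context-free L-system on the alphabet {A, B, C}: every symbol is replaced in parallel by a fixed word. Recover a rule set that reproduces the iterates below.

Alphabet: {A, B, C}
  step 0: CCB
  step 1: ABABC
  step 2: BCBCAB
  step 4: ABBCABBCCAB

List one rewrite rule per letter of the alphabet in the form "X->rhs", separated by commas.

A->B, B->C, C->AB

  step 1 ⇒ step 2: ABABC ⇒ B·C·B·C·AB
    A ↦ B
    B ↦ C
    C ↦ AB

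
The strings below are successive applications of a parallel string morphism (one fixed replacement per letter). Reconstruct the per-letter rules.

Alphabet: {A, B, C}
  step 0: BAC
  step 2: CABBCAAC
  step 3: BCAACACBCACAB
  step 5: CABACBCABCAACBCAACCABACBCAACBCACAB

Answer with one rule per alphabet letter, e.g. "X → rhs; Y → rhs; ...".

A->CA, B->AC, C->B

  step 2 ⇒ step 3: CABBCAAC ⇒ B·CA·AC·AC·B·CA·CA·B
    A ↦ CA
    B ↦ AC
    C ↦ B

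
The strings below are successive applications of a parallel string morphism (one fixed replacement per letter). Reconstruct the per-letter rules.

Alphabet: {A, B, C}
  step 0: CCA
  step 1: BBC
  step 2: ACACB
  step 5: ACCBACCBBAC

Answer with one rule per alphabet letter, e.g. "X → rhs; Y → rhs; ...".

  step 1 ⇒ step 2: BBC ⇒ AC·AC·B
    B ↦ AC
    C ↦ B
  step 0 ⇒ step 1: CCA ⇒ B·B·C
    A ↦ C

A->C, B->AC, C->B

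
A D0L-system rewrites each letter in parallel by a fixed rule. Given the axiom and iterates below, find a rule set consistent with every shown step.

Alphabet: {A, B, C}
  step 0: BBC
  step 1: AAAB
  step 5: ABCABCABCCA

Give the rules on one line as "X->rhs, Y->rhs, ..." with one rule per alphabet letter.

  step 0 ⇒ step 1: BBC ⇒ A·A·AB
    B ↦ A
    C ↦ AB
    A ↦ C  (constrained at step 1)

A->C, B->A, C->AB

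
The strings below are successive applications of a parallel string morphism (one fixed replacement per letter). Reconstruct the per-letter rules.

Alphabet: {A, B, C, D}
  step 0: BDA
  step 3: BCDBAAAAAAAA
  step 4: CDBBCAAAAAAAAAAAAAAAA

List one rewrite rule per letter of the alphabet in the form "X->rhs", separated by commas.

  step 3 ⇒ step 4: BCDBAAAAAAAA ⇒ C·DB·B·C·AA·AA·AA·AA·AA·AA·AA·AA
    A ↦ AA
    B ↦ C
    C ↦ DB
    D ↦ B

A->AA, B->C, C->DB, D->B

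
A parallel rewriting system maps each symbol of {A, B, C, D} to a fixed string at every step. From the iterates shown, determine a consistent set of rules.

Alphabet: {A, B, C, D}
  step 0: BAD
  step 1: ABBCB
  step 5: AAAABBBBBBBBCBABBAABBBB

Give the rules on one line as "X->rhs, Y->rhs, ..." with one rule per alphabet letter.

  step 0 ⇒ step 1: BAD ⇒ A·BB·CB
    A ↦ BB
    B ↦ A
    D ↦ CB
    C ↦ DB  (constrained at step 1)

A->BB, B->A, C->DB, D->CB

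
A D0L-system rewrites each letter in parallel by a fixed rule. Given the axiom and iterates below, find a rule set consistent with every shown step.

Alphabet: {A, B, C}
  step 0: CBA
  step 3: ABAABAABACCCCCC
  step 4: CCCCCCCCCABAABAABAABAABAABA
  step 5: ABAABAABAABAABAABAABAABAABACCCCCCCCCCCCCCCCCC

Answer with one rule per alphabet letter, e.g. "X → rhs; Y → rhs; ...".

  step 4 ⇒ step 5: CCCCCCCCCABAABAABAABAABAABA ⇒ ABA·ABA·ABA·ABA·ABA·ABA·ABA·ABA·ABA·C·C·C·C·C·C·C·C·C·C·C·C·C·C·C·C·C·C
    A ↦ C
    B ↦ C
    C ↦ ABA

A->C, B->C, C->ABA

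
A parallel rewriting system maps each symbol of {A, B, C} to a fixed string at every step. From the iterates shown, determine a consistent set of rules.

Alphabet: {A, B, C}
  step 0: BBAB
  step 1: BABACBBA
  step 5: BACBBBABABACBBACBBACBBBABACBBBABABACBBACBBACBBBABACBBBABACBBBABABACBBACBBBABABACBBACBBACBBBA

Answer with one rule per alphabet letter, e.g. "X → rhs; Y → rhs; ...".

  step 0 ⇒ step 1: BBAB ⇒ BA·BA·CB·BA
    A ↦ CB
    B ↦ BA
    C ↦ B  (constrained at step 1)

A->CB, B->BA, C->B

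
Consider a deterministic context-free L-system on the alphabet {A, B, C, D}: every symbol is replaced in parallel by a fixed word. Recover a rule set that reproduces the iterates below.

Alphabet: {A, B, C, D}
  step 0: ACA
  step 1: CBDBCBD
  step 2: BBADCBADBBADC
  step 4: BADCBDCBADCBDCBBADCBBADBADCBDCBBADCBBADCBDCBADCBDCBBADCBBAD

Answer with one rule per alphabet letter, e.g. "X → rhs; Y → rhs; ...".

  step 1 ⇒ step 2: CBDBCBD ⇒ B·BAD·C·BAD·B·BAD·C
    B ↦ BAD
    C ↦ B
    D ↦ C
  step 0 ⇒ step 1: ACA ⇒ CBD·B·CBD
    A ↦ CBD

A->CBD, B->BAD, C->B, D->C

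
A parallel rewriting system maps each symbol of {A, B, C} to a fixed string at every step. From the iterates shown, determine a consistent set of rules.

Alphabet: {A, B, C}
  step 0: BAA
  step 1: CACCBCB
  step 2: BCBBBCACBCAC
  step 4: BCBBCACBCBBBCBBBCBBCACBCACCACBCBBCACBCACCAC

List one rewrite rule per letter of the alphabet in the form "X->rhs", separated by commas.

  step 1 ⇒ step 2: CACCBCB ⇒ B·CB·B·B·CAC·B·CAC
    A ↦ CB
    B ↦ CAC
    C ↦ B

A->CB, B->CAC, C->B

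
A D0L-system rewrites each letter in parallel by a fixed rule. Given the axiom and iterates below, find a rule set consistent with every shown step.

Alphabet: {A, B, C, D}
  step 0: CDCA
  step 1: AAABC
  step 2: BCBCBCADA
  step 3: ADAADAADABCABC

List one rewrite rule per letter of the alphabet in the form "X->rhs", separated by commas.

A->BC, B->AD, C->A, D->A

  step 2 ⇒ step 3: BCBCBCADA ⇒ AD·A·AD·A·AD·A·BC·A·BC
    A ↦ BC
    B ↦ AD
    C ↦ A
    D ↦ A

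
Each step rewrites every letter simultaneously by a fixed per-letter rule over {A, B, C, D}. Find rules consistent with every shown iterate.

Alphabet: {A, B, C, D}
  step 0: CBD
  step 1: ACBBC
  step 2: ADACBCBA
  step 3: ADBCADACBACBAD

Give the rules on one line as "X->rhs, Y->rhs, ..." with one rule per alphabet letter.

  step 2 ⇒ step 3: ADACBCBA ⇒ AD·BC·AD·A·CB·A·CB·AD
    A ↦ AD
    B ↦ CB
    C ↦ A
    D ↦ BC

A->AD, B->CB, C->A, D->BC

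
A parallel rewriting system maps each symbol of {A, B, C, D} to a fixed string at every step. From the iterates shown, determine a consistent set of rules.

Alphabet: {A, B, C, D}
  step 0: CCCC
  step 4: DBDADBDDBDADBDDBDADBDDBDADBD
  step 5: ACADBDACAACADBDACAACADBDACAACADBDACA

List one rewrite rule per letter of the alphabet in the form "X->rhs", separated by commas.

A->DBD, B->C, C->A, D->A

  step 4 ⇒ step 5: DBDADBDDBDADBDDBDADBDDBDADBD ⇒ A·C·A·DBD·A·C·A·A·C·A·DBD·A·C·A·A·C·A·DBD·A·C·A·A·C·A·DBD·A·C·A
    A ↦ DBD
    B ↦ C
    D ↦ A
    C ↦ A  (constrained at step 0)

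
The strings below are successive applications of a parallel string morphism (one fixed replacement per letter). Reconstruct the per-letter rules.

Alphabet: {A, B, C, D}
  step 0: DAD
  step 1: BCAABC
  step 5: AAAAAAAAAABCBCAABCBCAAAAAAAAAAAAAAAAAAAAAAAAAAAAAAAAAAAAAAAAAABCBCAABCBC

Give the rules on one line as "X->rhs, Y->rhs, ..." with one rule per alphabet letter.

  step 0 ⇒ step 1: DAD ⇒ BC·AA·BC
    A ↦ AA
    D ↦ BC
    B ↦ A  (constrained at step 1)
    C ↦ DD  (constrained at step 1)

A->AA, B->A, C->DD, D->BC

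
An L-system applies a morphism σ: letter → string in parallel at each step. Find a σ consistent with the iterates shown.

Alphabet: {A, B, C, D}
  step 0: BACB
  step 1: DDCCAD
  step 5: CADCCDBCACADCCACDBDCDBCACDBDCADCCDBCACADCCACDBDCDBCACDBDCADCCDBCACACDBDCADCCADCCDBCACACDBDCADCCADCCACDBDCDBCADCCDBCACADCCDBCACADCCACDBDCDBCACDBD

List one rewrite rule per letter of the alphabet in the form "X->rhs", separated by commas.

  step 0 ⇒ step 1: BACB ⇒ D·DC·CA·D
    A ↦ DC
    B ↦ D
    C ↦ CA
    D ↦ CDB  (constrained at step 1)

A->DC, B->D, C->CA, D->CDB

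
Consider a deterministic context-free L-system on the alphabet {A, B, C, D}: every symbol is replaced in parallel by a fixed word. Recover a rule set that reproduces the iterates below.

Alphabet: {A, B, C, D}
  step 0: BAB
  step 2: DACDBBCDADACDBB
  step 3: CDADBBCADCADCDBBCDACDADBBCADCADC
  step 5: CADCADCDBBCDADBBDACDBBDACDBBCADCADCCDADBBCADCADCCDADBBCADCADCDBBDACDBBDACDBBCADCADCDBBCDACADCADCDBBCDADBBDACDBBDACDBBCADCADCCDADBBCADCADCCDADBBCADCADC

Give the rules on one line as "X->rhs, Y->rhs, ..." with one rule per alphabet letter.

  step 2 ⇒ step 3: DACDBBCDADACDBB ⇒ C·DA·DBB·C·ADC·ADC·DBB·C·DA·C·DA·DBB·C·ADC·ADC
    A ↦ DA
    B ↦ ADC
    C ↦ DBB
    D ↦ C

A->DA, B->ADC, C->DBB, D->C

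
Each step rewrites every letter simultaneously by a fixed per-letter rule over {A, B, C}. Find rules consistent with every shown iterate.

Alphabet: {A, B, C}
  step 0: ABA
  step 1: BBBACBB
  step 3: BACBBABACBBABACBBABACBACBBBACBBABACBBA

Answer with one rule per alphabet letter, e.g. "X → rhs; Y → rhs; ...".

A->BB, B->BAC, C->A

  step 0 ⇒ step 1: ABA ⇒ BB·BAC·BB
    A ↦ BB
    B ↦ BAC
    C ↦ A  (constrained at step 1)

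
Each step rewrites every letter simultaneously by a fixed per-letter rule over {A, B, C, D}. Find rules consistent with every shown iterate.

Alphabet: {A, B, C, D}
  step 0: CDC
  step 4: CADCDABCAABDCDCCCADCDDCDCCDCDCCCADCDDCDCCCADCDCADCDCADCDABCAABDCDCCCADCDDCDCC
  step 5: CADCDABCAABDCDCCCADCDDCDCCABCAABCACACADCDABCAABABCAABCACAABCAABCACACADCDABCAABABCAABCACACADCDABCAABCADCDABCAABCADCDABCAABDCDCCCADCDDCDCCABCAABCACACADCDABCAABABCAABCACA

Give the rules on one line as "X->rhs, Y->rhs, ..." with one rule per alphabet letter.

  step 4 ⇒ step 5: CADCDABCAABDCDCCCADCDDCDCCDCDCCCADCDDCDCCCADCDCADCDCADCDABCAABDCDCCCADCDDCDCC ⇒ CA·DCD·AB·CA·AB·DCD·CC·CA·DCD·DCD·CC·AB·CA·AB·CA·CA·CA·DCD·AB·CA·AB·AB·CA·AB·CA·CA·AB·CA·AB·CA·CA·CA·DCD·AB·CA·AB·AB·CA·AB·CA·CA·CA·DCD·AB·CA·AB·CA·DCD·AB·CA·AB·CA·DCD·AB·CA·AB·DCD·CC·CA·DCD·DCD·CC·AB·CA·AB·CA·CA·CA·DCD·AB·CA·AB·AB·CA·AB·CA·CA
    A ↦ DCD
    B ↦ CC
    C ↦ CA
    D ↦ AB

A->DCD, B->CC, C->CA, D->AB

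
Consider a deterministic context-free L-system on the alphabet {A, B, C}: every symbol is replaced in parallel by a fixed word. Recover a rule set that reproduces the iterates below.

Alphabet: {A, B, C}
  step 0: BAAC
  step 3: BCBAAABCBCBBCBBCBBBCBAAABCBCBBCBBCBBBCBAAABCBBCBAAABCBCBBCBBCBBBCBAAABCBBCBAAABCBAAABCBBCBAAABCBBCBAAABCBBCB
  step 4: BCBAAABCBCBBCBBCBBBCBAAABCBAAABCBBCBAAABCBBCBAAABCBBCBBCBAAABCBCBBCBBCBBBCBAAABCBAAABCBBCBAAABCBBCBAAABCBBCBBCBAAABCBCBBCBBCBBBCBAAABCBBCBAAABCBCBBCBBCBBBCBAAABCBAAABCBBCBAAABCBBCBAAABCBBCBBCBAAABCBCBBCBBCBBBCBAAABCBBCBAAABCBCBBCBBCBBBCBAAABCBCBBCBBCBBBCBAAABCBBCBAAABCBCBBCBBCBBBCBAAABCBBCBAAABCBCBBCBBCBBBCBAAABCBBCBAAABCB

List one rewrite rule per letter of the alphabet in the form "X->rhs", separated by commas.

  step 3 ⇒ step 4: BCBAAABCBCBBCBBCBBBCBAAABCBCBBCBBCBBBCBAAABCBBCBAAABCBCBBCBBCBBBCBAAABCBBCBAAABCBAAABCBBCBAAABCBBCBAAABCBBCB ⇒ BCB·AAA·BCB·CBB·CBB·CBB·BCB·AAA·BCB·AAA·BCB·BCB·AAA·BCB·BCB·AAA·BCB·BCB·BCB·AAA·BCB·CBB·CBB·CBB·BCB·AAA·BCB·AAA·BCB·BCB·AAA·BCB·BCB·AAA·BCB·BCB·BCB·AAA·BCB·CBB·CBB·CBB·BCB·AAA·BCB·BCB·AAA·BCB·CBB·CBB·CBB·BCB·AAA·BCB·AAA·BCB·BCB·AAA·BCB·BCB·AAA·BCB·BCB·BCB·AAA·BCB·CBB·CBB·CBB·BCB·AAA·BCB·BCB·AAA·BCB·CBB·CBB·CBB·BCB·AAA·BCB·CBB·CBB·CBB·BCB·AAA·BCB·BCB·AAA·BCB·CBB·CBB·CBB·BCB·AAA·BCB·BCB·AAA·BCB·CBB·CBB·CBB·BCB·AAA·BCB·BCB·AAA·BCB
    A ↦ CBB
    B ↦ BCB
    C ↦ AAA

A->CBB, B->BCB, C->AAA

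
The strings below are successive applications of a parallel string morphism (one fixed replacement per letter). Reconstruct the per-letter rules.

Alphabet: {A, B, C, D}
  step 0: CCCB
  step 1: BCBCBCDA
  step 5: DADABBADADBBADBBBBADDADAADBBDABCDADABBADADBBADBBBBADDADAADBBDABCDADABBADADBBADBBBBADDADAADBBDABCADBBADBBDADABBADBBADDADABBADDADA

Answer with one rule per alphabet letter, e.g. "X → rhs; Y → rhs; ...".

  step 0 ⇒ step 1: CCCB ⇒ BC·BC·BC·DA
    B ↦ DA
    C ↦ BC
    A ↦ BB  (constrained at step 1)
    D ↦ AD  (constrained at step 1)

A->BB, B->DA, C->BC, D->AD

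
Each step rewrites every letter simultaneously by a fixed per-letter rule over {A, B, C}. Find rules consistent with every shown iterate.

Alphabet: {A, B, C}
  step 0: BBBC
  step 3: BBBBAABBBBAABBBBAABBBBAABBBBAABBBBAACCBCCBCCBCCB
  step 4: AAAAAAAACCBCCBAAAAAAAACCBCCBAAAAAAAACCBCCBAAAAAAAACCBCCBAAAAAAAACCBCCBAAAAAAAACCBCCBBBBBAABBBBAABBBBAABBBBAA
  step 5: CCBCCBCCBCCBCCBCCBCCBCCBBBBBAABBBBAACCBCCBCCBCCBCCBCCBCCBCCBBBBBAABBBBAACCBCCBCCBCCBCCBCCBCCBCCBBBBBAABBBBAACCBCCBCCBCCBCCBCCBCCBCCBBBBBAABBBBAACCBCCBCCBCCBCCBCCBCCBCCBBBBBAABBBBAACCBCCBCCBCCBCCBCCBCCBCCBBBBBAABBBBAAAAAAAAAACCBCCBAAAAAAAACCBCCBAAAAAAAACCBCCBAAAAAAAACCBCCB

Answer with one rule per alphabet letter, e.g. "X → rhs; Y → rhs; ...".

A->CCB, B->AA, C->BB

  step 4 ⇒ step 5: AAAAAAAACCBCCBAAAAAAAACCBCCBAAAAAAAACCBCCBAAAAAAAACCBCCBAAAAAAAACCBCCBAAAAAAAACCBCCBBBBBAABBBBAABBBBAABBBBAA ⇒ CCB·CCB·CCB·CCB·CCB·CCB·CCB·CCB·BB·BB·AA·BB·BB·AA·CCB·CCB·CCB·CCB·CCB·CCB·CCB·CCB·BB·BB·AA·BB·BB·AA·CCB·CCB·CCB·CCB·CCB·CCB·CCB·CCB·BB·BB·AA·BB·BB·AA·CCB·CCB·CCB·CCB·CCB·CCB·CCB·CCB·BB·BB·AA·BB·BB·AA·CCB·CCB·CCB·CCB·CCB·CCB·CCB·CCB·BB·BB·AA·BB·BB·AA·CCB·CCB·CCB·CCB·CCB·CCB·CCB·CCB·BB·BB·AA·BB·BB·AA·AA·AA·AA·AA·CCB·CCB·AA·AA·AA·AA·CCB·CCB·AA·AA·AA·AA·CCB·CCB·AA·AA·AA·AA·CCB·CCB
    A ↦ CCB
    B ↦ AA
    C ↦ BB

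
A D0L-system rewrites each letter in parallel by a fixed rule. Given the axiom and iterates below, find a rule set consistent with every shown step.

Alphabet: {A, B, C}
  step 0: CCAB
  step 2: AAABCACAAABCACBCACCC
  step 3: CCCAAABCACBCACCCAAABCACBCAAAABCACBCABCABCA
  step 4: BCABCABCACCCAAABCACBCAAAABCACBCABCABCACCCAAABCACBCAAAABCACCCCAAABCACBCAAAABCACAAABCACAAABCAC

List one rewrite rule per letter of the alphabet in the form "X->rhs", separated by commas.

A->C, B->AAA, C->BCA

  step 3 ⇒ step 4: CCCAAABCACBCACCCAAABCACBCAAAABCACBCABCABCA ⇒ BCA·BCA·BCA·C·C·C·AAA·BCA·C·BCA·AAA·BCA·C·BCA·BCA·BCA·C·C·C·AAA·BCA·C·BCA·AAA·BCA·C·C·C·C·AAA·BCA·C·BCA·AAA·BCA·C·AAA·BCA·C·AAA·BCA·C
    A ↦ C
    B ↦ AAA
    C ↦ BCA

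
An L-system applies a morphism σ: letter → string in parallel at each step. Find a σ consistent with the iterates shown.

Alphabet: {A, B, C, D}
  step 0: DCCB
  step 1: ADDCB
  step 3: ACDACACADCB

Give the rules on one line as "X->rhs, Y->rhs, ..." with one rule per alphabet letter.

  step 0 ⇒ step 1: DCCB ⇒ A·D·D·CB
    B ↦ CB
    C ↦ D
    D ↦ A
    A ↦ AC  (constrained at step 1)

A->AC, B->CB, C->D, D->A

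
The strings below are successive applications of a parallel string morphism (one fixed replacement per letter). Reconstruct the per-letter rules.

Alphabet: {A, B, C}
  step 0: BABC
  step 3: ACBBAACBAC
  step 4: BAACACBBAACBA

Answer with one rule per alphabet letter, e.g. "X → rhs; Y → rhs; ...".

  step 3 ⇒ step 4: ACBBAACBAC ⇒ B·A·AC·AC·B·B·A·AC·B·A
    A ↦ B
    B ↦ AC
    C ↦ A

A->B, B->AC, C->A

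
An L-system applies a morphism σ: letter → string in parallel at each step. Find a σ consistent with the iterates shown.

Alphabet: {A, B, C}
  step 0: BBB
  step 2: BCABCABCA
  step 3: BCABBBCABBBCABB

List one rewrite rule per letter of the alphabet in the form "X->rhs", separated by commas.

A->BB, B->BC, C->A

  step 2 ⇒ step 3: BCABCABCA ⇒ BC·A·BB·BC·A·BB·BC·A·BB
    A ↦ BB
    B ↦ BC
    C ↦ A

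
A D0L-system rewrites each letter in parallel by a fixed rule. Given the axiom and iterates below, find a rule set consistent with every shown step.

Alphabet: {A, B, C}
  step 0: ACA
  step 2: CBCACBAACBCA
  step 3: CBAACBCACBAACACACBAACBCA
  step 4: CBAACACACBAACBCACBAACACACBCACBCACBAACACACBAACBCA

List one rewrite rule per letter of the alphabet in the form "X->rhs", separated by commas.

A->CA, B->AA, C->CB

  step 3 ⇒ step 4: CBAACBCACBAACACACBAACBCA ⇒ CB·AA·CA·CA·CB·AA·CB·CA·CB·AA·CA·CA·CB·CA·CB·CA·CB·AA·CA·CA·CB·AA·CB·CA
    A ↦ CA
    B ↦ AA
    C ↦ CB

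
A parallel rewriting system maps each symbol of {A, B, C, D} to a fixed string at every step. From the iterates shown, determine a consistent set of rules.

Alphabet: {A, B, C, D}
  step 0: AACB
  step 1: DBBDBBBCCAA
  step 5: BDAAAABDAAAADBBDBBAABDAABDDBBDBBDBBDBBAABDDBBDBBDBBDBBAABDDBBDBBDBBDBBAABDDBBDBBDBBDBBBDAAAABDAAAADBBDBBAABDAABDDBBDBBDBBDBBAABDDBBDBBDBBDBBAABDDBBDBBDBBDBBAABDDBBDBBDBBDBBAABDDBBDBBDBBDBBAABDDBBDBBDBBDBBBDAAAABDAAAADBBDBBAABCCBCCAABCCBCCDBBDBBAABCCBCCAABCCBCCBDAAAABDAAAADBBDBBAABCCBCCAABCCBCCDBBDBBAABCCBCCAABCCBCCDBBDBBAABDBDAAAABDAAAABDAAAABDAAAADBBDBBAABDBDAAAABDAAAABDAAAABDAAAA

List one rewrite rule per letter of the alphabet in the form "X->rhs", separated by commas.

  step 0 ⇒ step 1: AACB ⇒ DBB·DBB·BCC·AA
    A ↦ DBB
    B ↦ AA
    C ↦ BCC
    D ↦ BD  (constrained at step 1)

A->DBB, B->AA, C->BCC, D->BD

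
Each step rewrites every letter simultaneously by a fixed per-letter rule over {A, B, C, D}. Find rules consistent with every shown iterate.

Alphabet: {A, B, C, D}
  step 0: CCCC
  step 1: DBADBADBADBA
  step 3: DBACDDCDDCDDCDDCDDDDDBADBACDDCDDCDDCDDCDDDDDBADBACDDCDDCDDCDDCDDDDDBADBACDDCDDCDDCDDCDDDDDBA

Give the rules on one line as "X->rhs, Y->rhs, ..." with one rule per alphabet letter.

  step 0 ⇒ step 1: CCCC ⇒ DBA·DBA·DBA·DBA
    C ↦ DBA
    A ↦ DBA  (constrained at step 1)
    B ↦ DD  (constrained at step 1)
    D ↦ CDD  (constrained at step 1)

A->DBA, B->DD, C->DBA, D->CDD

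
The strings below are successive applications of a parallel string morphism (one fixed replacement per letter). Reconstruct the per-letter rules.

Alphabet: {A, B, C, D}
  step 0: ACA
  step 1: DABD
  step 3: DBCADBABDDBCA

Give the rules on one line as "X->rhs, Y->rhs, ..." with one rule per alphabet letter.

  step 0 ⇒ step 1: ACA ⇒ D·AB·D
    A ↦ D
    C ↦ AB
    B ↦ CA  (constrained at step 1)
    D ↦ DB  (constrained at step 1)

A->D, B->CA, C->AB, D->DB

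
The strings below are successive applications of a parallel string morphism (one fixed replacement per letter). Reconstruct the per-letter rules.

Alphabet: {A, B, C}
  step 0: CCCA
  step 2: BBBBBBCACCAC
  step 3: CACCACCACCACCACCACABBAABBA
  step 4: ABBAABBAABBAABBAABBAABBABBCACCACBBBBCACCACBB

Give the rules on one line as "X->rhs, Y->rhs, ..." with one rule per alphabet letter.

  step 3 ⇒ step 4: CACCACCACCACCACCACABBAABBA ⇒ A·BB·A·A·BB·A·A·BB·A·A·BB·A·A·BB·A·A·BB·A·BB·CAC·CAC·BB·BB·CAC·CAC·BB
    A ↦ BB
    B ↦ CAC
    C ↦ A

A->BB, B->CAC, C->A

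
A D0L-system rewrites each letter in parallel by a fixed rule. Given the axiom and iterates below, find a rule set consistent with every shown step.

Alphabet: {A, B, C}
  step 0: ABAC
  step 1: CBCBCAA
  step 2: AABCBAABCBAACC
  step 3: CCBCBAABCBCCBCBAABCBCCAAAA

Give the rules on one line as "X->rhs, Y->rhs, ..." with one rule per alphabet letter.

A->C, B->BCB, C->AA

  step 2 ⇒ step 3: AABCBAABCBAACC ⇒ C·C·BCB·AA·BCB·C·C·BCB·AA·BCB·C·C·AA·AA
    A ↦ C
    B ↦ BCB
    C ↦ AA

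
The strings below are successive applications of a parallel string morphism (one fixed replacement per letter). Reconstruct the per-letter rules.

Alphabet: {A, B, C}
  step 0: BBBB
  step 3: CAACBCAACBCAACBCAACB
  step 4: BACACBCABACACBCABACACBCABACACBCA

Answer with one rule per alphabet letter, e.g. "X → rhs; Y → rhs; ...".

A->AC, B->CA, C->B

  step 3 ⇒ step 4: CAACBCAACBCAACBCAACB ⇒ B·AC·AC·B·CA·B·AC·AC·B·CA·B·AC·AC·B·CA·B·AC·AC·B·CA
    A ↦ AC
    B ↦ CA
    C ↦ B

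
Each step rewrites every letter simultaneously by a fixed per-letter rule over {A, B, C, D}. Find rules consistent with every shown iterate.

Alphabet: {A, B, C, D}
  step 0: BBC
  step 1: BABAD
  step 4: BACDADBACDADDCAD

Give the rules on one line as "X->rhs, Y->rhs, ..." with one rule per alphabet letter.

A->C, B->BA, C->D, D->AD

  step 0 ⇒ step 1: BBC ⇒ BA·BA·D
    B ↦ BA
    C ↦ D
    A ↦ C  (constrained at step 1)
    D ↦ AD  (constrained at step 1)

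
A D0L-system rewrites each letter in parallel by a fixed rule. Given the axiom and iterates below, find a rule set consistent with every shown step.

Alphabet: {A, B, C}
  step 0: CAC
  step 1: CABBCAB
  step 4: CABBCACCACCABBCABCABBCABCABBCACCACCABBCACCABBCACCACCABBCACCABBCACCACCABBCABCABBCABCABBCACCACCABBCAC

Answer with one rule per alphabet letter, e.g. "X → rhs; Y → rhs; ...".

A->B, B->CAC, C->CAB

  step 0 ⇒ step 1: CAC ⇒ CAB·B·CAB
    A ↦ B
    C ↦ CAB
    B ↦ CAC  (constrained at step 1)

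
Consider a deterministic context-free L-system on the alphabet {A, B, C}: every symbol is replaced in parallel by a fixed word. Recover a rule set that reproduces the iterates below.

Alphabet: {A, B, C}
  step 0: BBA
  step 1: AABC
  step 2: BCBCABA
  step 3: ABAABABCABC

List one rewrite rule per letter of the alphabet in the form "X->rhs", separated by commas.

A->BC, B->A, C->BA

  step 2 ⇒ step 3: BCBCABA ⇒ A·BA·A·BA·BC·A·BC
    A ↦ BC
    B ↦ A
    C ↦ BA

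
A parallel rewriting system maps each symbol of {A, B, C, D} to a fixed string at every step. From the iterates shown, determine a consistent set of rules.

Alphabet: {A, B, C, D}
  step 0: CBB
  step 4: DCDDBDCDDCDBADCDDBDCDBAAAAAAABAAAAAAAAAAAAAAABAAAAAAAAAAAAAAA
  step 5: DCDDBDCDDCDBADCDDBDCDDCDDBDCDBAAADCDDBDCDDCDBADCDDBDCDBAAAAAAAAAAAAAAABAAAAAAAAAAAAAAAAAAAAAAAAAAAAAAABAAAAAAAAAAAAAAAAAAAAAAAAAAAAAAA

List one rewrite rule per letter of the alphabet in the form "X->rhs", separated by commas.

  step 4 ⇒ step 5: DCDDBDCDDCDBADCDDBDCDBAAAAAAABAAAAAAAAAAAAAAABAAAAAAAAAAAAAAA ⇒ DCD·DB·DCD·DCD·BA·DCD·DB·DCD·DCD·DB·DCD·BA·AA·DCD·DB·DCD·DCD·BA·DCD·DB·DCD·BA·AA·AA·AA·AA·AA·AA·AA·BA·AA·AA·AA·AA·AA·AA·AA·AA·AA·AA·AA·AA·AA·AA·AA·BA·AA·AA·AA·AA·AA·AA·AA·AA·AA·AA·AA·AA·AA·AA·AA
    A ↦ AA
    B ↦ BA
    C ↦ DB
    D ↦ DCD

A->AA, B->BA, C->DB, D->DCD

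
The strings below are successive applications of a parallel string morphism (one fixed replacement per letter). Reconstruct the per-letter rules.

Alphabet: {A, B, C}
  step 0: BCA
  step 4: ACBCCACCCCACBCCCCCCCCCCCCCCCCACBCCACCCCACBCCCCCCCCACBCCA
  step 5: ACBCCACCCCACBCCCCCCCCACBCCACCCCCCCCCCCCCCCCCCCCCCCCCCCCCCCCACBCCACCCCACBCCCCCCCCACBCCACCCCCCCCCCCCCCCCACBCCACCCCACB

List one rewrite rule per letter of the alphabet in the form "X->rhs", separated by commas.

A->ACB, B->A, C->CC

  step 4 ⇒ step 5: ACBCCACCCCACBCCCCCCCCCCCCCCCCACBCCACCCCACBCCCCCCCCACBCCA ⇒ ACB·CC·A·CC·CC·ACB·CC·CC·CC·CC·ACB·CC·A·CC·CC·CC·CC·CC·CC·CC·CC·CC·CC·CC·CC·CC·CC·CC·CC·ACB·CC·A·CC·CC·ACB·CC·CC·CC·CC·ACB·CC·A·CC·CC·CC·CC·CC·CC·CC·CC·ACB·CC·A·CC·CC·ACB
    A ↦ ACB
    B ↦ A
    C ↦ CC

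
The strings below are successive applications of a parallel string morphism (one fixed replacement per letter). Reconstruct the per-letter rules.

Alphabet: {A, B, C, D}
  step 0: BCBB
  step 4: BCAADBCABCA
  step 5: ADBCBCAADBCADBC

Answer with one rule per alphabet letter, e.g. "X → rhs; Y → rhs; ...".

  step 4 ⇒ step 5: BCAADBCABCA ⇒ A·D·BC·BC·A·A·D·BC·A·D·BC
    A ↦ BC
    B ↦ A
    C ↦ D
    D ↦ A

A->BC, B->A, C->D, D->A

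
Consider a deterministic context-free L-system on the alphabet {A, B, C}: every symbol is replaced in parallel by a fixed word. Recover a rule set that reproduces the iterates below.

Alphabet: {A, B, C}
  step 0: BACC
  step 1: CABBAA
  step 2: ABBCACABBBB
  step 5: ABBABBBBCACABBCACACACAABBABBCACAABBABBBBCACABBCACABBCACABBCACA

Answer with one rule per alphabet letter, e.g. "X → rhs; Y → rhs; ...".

  step 1 ⇒ step 2: CABBAA ⇒ A·BB·CA·CA·BB·BB
    A ↦ BB
    B ↦ CA
    C ↦ A

A->BB, B->CA, C->A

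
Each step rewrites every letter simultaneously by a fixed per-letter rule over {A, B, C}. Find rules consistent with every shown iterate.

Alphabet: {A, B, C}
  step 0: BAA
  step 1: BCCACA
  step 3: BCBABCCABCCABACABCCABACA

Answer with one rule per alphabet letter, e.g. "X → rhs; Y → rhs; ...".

A->CA, B->BC, C->BA

  step 0 ⇒ step 1: BAA ⇒ BC·CA·CA
    A ↦ CA
    B ↦ BC
    C ↦ BA  (constrained at step 1)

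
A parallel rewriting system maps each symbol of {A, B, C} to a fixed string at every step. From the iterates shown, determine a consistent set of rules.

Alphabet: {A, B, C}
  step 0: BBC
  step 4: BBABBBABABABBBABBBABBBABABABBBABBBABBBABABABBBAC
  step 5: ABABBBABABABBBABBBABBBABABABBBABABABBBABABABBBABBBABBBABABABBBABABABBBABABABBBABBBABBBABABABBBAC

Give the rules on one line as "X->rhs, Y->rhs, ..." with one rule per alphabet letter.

A->BB, B->AB, C->AC

  step 4 ⇒ step 5: BBABBBABABABBBABBBABBBABABABBBABBBABBBABABABBBAC ⇒ AB·AB·BB·AB·AB·AB·BB·AB·BB·AB·BB·AB·AB·AB·BB·AB·AB·AB·BB·AB·AB·AB·BB·AB·BB·AB·BB·AB·AB·AB·BB·AB·AB·AB·BB·AB·AB·AB·BB·AB·BB·AB·BB·AB·AB·AB·BB·AC
    A ↦ BB
    B ↦ AB
    C ↦ AC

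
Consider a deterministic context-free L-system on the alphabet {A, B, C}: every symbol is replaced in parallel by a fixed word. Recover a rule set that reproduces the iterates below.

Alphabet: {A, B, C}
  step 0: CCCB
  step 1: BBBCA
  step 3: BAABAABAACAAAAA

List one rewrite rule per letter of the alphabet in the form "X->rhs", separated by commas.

A->AA, B->CA, C->B

  step 0 ⇒ step 1: CCCB ⇒ B·B·B·CA
    B ↦ CA
    C ↦ B
    A ↦ AA  (constrained at step 1)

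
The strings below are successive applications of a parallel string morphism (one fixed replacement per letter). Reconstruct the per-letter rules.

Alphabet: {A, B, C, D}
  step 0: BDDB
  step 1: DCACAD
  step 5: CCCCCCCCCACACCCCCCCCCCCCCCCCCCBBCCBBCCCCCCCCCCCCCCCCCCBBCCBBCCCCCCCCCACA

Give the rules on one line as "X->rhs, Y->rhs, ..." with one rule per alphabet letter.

  step 0 ⇒ step 1: BDDB ⇒ D·CA·CA·D
    B ↦ D
    D ↦ CA
    A ↦ BB  (constrained at step 1)
    C ↦ CC  (constrained at step 1)

A->BB, B->D, C->CC, D->CA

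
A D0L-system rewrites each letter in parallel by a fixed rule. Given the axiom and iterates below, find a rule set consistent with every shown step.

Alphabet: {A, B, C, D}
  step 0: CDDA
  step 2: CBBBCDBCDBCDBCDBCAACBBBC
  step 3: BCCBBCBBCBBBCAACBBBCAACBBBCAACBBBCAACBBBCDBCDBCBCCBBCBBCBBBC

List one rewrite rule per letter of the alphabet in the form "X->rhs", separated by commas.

  step 2 ⇒ step 3: CBBBCDBCDBCDBCDBCAACBBBC ⇒ BC·CBB·CBB·CBB·BC·AA·CBB·BC·AA·CBB·BC·AA·CBB·BC·AA·CBB·BC·DBC·DBC·BC·CBB·CBB·CBB·BC
    A ↦ DBC
    B ↦ CBB
    C ↦ BC
    D ↦ AA

A->DBC, B->CBB, C->BC, D->AA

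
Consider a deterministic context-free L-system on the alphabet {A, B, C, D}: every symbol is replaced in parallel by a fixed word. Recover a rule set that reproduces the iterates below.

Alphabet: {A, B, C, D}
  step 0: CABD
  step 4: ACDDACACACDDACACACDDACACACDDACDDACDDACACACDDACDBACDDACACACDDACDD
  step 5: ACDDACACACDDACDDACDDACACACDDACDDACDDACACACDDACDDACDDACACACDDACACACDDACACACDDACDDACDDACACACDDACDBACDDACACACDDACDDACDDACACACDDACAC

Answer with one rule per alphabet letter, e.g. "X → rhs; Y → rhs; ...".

A->AC, B->DB, C->DD, D->AC

  step 4 ⇒ step 5: ACDDACACACDDACACACDDACACACDDACDDACDDACACACDDACDBACDDACACACDDACDD ⇒ AC·DD·AC·AC·AC·DD·AC·DD·AC·DD·AC·AC·AC·DD·AC·DD·AC·DD·AC·AC·AC·DD·AC·DD·AC·DD·AC·AC·AC·DD·AC·AC·AC·DD·AC·AC·AC·DD·AC·DD·AC·DD·AC·AC·AC·DD·AC·DB·AC·DD·AC·AC·AC·DD·AC·DD·AC·DD·AC·AC·AC·DD·AC·AC
    A ↦ AC
    B ↦ DB
    C ↦ DD
    D ↦ AC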